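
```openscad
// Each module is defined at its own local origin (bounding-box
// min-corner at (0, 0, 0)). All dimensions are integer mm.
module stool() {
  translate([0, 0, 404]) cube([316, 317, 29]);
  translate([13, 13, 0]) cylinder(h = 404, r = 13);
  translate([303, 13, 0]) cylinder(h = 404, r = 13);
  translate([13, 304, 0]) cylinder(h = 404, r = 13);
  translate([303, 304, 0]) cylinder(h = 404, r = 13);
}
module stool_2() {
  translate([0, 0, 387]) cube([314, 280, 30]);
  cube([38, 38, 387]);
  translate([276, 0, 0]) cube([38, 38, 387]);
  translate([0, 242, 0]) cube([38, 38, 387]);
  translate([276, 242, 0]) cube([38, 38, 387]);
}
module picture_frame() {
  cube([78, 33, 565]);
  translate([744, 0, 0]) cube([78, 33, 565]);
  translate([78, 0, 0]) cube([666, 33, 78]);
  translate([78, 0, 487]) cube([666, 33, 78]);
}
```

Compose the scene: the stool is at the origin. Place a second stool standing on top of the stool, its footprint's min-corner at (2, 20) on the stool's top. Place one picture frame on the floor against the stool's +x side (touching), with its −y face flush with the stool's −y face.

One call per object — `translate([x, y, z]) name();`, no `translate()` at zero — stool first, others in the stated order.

stool();
translate([2, 20, 433]) stool_2();
translate([316, 0, 0]) picture_frame();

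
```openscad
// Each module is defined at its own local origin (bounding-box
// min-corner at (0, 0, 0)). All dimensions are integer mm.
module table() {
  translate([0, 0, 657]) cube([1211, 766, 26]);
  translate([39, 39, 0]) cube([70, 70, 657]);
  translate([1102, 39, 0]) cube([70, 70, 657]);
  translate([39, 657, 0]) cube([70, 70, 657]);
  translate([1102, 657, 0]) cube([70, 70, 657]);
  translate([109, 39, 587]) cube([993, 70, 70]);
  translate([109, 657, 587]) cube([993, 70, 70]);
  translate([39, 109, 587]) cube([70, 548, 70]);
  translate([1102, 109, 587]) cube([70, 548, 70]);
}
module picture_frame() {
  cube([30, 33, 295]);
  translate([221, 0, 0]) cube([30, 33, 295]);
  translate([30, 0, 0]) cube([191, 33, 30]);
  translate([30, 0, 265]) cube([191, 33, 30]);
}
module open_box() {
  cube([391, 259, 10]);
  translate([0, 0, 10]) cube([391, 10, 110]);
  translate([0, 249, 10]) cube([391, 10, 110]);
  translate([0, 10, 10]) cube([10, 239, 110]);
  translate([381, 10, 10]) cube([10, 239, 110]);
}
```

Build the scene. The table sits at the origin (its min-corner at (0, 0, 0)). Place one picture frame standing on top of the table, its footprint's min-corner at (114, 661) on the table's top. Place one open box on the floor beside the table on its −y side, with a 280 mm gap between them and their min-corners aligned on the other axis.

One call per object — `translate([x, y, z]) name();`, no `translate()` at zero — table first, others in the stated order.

table();
translate([114, 661, 683]) picture_frame();
translate([0, -539, 0]) open_box();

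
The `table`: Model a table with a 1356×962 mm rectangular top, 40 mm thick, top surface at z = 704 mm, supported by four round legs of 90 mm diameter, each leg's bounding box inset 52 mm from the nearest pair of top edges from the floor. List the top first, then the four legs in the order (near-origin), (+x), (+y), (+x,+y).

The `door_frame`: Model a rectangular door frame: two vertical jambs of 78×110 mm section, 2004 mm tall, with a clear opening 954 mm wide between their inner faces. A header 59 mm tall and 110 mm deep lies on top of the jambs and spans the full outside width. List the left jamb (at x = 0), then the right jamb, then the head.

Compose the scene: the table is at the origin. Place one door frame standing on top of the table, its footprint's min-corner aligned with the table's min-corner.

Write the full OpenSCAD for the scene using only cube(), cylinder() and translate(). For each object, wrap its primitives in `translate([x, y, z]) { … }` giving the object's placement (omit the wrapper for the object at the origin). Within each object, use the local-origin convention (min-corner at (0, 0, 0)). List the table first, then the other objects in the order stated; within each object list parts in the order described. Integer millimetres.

translate([0, 0, 664]) cube([1356, 962, 40]);
translate([97, 97, 0]) cylinder(h = 664, r = 45);
translate([1259, 97, 0]) cylinder(h = 664, r = 45);
translate([97, 865, 0]) cylinder(h = 664, r = 45);
translate([1259, 865, 0]) cylinder(h = 664, r = 45);
translate([0, 0, 704]) {
  cube([78, 110, 2004]);
  translate([1032, 0, 0]) cube([78, 110, 2004]);
  translate([0, 0, 2004]) cube([1110, 110, 59]);
}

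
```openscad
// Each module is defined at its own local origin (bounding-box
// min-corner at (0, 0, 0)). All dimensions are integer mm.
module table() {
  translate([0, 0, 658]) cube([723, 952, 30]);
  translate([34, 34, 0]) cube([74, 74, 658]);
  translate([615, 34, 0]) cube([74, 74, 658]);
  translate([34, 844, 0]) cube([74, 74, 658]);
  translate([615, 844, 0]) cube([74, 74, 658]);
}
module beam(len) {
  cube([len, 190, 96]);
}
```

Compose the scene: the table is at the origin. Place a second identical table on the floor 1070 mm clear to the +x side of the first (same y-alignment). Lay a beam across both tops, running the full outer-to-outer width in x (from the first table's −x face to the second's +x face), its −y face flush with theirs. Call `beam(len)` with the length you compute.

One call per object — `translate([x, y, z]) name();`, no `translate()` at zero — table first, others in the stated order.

table();
translate([1793, 0, 0]) table();
translate([0, 0, 688]) beam(2516);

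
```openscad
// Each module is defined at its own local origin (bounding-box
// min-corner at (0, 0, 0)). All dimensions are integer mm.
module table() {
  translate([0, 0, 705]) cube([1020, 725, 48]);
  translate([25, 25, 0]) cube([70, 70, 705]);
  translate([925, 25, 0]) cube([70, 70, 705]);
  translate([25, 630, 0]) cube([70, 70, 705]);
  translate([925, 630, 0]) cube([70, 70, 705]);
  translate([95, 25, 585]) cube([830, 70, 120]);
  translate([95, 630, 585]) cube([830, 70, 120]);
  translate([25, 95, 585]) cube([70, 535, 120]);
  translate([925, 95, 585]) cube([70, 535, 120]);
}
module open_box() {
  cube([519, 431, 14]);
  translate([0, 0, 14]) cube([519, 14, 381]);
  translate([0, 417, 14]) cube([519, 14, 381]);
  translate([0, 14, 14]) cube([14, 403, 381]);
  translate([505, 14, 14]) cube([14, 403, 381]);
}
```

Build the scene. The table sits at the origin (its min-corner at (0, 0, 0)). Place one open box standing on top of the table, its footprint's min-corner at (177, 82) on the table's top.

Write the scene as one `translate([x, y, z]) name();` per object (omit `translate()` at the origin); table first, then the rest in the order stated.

table();
translate([177, 82, 753]) open_box();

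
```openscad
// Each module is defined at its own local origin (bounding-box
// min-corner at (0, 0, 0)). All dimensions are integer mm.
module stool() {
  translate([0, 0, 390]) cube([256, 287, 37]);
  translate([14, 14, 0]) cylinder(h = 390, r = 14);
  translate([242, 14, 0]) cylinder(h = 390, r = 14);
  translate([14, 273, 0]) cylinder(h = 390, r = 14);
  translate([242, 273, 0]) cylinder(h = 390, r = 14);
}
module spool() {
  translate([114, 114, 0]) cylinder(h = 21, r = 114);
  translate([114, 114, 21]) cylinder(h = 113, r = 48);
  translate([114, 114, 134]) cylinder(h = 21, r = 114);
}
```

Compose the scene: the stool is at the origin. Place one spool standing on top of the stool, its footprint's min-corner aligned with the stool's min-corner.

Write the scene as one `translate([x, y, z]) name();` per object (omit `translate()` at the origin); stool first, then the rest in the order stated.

stool();
translate([0, 0, 427]) spool();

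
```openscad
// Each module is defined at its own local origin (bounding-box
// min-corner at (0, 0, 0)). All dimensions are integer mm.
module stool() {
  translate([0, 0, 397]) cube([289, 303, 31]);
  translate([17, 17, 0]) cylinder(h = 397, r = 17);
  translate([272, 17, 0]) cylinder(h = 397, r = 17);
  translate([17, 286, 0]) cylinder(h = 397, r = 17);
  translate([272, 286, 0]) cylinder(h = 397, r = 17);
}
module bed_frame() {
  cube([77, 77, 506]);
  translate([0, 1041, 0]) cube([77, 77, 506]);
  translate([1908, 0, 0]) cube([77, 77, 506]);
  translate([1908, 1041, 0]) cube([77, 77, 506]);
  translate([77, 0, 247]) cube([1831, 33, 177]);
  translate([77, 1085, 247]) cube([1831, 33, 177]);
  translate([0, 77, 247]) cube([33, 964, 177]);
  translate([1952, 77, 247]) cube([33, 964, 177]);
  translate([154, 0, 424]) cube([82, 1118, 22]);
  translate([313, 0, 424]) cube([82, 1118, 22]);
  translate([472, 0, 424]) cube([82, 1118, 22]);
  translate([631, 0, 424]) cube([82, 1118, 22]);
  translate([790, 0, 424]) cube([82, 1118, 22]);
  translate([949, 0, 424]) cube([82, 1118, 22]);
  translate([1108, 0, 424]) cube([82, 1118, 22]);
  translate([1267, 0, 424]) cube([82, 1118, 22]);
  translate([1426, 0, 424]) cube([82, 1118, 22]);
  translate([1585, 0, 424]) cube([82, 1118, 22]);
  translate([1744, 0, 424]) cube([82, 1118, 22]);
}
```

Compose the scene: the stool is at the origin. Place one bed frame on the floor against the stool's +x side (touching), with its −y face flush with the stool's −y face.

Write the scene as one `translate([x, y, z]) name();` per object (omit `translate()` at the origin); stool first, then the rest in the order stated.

stool();
translate([289, 0, 0]) bed_frame();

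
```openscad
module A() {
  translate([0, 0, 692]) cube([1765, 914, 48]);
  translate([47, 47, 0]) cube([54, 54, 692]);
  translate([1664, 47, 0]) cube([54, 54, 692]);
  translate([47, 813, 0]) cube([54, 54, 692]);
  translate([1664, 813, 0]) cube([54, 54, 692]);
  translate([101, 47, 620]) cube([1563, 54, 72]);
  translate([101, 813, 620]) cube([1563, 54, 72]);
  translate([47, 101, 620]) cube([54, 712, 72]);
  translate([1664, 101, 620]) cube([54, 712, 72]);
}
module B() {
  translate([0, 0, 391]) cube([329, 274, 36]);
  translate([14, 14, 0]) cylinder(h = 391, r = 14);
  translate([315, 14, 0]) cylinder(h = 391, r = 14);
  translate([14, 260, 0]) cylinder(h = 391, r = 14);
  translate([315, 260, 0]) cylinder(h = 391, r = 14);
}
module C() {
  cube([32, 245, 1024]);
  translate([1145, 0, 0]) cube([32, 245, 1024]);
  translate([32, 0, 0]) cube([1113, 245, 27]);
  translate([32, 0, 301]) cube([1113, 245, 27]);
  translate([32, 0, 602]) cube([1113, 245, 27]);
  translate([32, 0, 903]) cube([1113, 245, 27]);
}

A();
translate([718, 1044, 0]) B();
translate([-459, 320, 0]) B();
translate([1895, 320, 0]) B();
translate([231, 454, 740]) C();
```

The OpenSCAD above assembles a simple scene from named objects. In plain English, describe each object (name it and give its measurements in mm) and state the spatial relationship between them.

A is a table with a 1765×914 mm rectangular top, 48 mm thick, top surface at z = 740 mm, supported by four 54×54 mm square legs, each inset 47 mm from the nearest pair of top edges, running from the floor. Four apron rails, 54 mm thick and 72 mm tall, run between adjacent legs with their top edges flush with the underside of the top and their outer faces flush with the legs' outer faces.

B is a four-legged stool. The seat is 329×274 mm, 36 mm thick, top at z = 427 mm. It stands on four round legs, each 28 mm in diameter, from z = 0 to the seat underside, each leg's axis is inset half a diameter from the nearest pair of seat edges (so the leg's bounding box is flush with the corner).

C is a bookshelf 1177 mm wide overall, 245 mm deep and 1024 mm tall. The two sides are 32 mm thick vertical panels. 4 horizontal shelves of 27 mm thickness span between the inner faces of the sides; the lowest shelf sits on the floor and shelves are stacked with a clear vertical gap of 274 mm between each pair.

Three stools sit around the table at the +y, −x, +x sides. The bookshelf is on top of the table.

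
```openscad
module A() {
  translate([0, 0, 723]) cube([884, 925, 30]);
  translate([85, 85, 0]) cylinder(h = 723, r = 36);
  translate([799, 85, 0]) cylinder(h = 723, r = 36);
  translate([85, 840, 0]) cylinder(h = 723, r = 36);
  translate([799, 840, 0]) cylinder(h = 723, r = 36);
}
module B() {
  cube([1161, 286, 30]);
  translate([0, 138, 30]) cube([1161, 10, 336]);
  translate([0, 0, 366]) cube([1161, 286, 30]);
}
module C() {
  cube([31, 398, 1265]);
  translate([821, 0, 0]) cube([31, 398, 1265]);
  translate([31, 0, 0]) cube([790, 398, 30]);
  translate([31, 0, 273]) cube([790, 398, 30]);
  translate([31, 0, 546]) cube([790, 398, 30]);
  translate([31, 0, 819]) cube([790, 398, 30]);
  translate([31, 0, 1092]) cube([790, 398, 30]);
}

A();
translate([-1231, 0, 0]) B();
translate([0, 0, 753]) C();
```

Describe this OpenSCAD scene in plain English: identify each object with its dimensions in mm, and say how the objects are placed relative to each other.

A is a rectangular dining table. The top is 884×925×30 mm with its upper surface at z = 753 mm. It stands on four round legs of 72 mm diameter, each leg's bounding box inset 49 mm from the nearest pair of top edges, running from the floor to the underside of the top.

B is an I-beam lying along x, 1161 mm long. Overall section height 396 mm. Two flanges 286 mm wide (y) and 30 mm thick, one on the floor and one at the top; a web 10 mm thick runs between them, centred on the flange width.

C is an open bookshelf. Two side panels, each 31 mm thick, 398 mm deep and 1265 mm tall, stand 852 mm apart (outside-to-outside). Between them sit 5 shelves, each 30 mm thick and 398 mm deep, spanning the full gap between the sides. The bottom shelf rests on the floor (its underside at z = 0) and the clear gap between one shelf's top and the next shelf's underside is 243 mm.

The I-beam is on the floor beside the table on its −x side. The bookshelf is on top of the table.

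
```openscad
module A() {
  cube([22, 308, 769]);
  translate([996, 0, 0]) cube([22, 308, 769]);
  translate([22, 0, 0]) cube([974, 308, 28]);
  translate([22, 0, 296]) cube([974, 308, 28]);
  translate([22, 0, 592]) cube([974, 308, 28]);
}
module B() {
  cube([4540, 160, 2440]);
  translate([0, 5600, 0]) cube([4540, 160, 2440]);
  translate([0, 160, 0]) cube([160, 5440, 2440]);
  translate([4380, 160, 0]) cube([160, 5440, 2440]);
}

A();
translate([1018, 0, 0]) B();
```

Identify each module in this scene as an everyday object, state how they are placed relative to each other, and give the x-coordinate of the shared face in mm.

The bookshelf's +x face and the house frame's −x face are both at x = 1018 mm.

A is a bookshelf. B is a house frame. The house frame is against the bookshelf's +x side, with their −y faces flush. The x-coordinate of the shared face is 1018 mm.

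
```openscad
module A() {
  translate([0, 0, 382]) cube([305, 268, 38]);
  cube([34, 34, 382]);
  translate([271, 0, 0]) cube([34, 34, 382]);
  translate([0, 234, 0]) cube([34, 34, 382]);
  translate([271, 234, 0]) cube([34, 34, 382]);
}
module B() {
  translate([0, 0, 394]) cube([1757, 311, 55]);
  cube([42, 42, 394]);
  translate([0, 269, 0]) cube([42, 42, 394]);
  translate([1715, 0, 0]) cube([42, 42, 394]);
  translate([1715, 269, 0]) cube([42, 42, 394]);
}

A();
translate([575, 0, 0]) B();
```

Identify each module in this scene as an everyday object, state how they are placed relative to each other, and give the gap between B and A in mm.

A is a stool. B is a bench. The bench is on the floor beside the stool on its +x side. The gap between the bench and the stool is 270 mm.

The bench's nearest face is 270 mm from the stool's +x face.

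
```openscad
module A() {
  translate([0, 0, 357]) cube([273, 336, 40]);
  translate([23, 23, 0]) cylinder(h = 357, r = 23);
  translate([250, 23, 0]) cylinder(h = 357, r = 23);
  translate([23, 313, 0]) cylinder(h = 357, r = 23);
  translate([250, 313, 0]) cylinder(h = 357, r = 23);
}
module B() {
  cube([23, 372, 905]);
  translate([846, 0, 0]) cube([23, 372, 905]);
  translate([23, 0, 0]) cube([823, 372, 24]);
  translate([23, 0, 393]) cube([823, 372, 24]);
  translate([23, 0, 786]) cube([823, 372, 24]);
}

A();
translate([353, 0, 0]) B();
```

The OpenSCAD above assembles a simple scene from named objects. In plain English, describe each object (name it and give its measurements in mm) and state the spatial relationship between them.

A is a simple wooden stool: a rectangular seat 273 mm (x) by 336 mm (y), 40 mm thick, top face at z = 397 mm, on four round legs, each 46 mm in diameter. The legs rest on z = 0, each leg's axis is inset half a diameter from the nearest pair of seat edges (so the leg's bounding box is flush with the corner).

B is an open bookshelf. Two side panels, each 23 mm thick, 372 mm deep and 905 mm tall, stand 869 mm apart (outside-to-outside). Between them sit 3 shelves, each 24 mm thick and 372 mm deep, spanning the full gap between the sides. The bottom shelf rests on the floor (its underside at z = 0) and the clear gap between one shelf's top and the next shelf's underside is 369 mm.

The bookshelf is on the floor beside the stool on its +x side.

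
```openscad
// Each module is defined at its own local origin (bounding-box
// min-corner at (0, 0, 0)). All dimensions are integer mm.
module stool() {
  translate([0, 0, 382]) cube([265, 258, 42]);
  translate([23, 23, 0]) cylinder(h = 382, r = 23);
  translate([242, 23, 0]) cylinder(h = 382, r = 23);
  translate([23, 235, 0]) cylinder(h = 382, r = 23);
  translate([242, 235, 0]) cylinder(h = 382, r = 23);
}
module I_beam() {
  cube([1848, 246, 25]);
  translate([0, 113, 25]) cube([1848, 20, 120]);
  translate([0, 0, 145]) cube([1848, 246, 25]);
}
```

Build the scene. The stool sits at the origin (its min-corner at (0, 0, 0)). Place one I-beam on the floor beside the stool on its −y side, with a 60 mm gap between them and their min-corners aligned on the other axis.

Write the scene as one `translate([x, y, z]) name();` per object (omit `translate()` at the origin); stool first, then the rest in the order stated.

stool();
translate([0, -306, 0]) I_beam();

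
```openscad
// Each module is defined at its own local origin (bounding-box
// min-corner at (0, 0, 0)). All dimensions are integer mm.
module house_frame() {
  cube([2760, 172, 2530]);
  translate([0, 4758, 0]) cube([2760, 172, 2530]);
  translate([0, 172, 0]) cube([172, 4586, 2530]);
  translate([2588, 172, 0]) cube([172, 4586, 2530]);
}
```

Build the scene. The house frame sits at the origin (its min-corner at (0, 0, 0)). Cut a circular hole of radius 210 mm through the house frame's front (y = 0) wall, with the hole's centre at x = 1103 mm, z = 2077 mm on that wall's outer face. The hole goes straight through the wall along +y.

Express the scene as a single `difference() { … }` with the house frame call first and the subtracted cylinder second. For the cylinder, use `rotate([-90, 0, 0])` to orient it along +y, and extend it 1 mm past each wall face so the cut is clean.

difference() {
  house_frame();
  translate([1103, -1, 2077]) rotate([-90, 0, 0]) cylinder(h = 174, r = 210);
}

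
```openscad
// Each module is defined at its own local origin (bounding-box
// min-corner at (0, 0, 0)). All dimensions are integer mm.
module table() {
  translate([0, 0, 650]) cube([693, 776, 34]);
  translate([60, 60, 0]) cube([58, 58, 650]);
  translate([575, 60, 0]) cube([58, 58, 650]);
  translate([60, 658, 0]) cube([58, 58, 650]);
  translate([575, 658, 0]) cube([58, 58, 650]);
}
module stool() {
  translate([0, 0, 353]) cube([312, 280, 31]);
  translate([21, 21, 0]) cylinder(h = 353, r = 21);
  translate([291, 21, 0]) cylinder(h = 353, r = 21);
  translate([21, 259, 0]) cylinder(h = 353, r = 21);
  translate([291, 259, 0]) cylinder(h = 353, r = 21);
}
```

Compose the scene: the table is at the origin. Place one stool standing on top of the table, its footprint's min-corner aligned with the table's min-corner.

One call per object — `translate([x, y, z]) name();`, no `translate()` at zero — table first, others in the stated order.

table();
translate([0, 0, 684]) stool();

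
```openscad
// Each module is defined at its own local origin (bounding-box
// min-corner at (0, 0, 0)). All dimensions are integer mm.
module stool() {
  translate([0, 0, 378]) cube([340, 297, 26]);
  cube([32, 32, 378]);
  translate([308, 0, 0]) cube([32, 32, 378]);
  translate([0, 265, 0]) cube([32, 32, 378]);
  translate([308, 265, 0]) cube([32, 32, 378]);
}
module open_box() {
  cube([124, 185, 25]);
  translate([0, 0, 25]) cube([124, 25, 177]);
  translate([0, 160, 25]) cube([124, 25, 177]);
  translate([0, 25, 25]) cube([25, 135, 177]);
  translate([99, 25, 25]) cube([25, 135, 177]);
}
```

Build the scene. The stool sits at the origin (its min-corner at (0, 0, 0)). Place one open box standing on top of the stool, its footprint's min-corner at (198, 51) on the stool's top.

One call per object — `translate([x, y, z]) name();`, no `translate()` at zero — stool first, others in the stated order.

stool();
translate([198, 51, 404]) open_box();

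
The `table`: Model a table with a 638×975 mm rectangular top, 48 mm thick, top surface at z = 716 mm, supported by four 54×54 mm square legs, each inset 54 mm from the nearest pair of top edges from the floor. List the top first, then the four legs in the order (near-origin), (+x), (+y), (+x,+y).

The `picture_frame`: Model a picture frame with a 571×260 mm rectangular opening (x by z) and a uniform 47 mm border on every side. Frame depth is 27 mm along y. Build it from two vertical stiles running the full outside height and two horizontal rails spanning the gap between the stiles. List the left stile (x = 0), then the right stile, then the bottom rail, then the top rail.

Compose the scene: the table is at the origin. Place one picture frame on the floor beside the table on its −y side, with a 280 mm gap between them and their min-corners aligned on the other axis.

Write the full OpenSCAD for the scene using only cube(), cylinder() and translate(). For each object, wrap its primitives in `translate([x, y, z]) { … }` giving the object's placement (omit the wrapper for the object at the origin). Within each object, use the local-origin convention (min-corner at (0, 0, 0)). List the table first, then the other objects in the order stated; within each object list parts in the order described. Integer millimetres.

translate([0, 0, 668]) cube([638, 975, 48]);
translate([54, 54, 0]) cube([54, 54, 668]);
translate([530, 54, 0]) cube([54, 54, 668]);
translate([54, 867, 0]) cube([54, 54, 668]);
translate([530, 867, 0]) cube([54, 54, 668]);
translate([0, -307, 0]) {
  cube([47, 27, 354]);
  translate([618, 0, 0]) cube([47, 27, 354]);
  translate([47, 0, 0]) cube([571, 27, 47]);
  translate([47, 0, 307]) cube([571, 27, 47]);
}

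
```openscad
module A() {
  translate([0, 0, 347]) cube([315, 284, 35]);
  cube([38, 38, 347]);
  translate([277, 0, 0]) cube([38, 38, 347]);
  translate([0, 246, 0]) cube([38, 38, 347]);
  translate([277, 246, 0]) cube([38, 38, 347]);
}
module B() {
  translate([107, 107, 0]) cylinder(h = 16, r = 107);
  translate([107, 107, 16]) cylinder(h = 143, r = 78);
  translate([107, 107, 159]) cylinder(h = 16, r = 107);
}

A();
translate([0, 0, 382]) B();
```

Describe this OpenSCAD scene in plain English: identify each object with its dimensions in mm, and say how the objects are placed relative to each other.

A is a four-legged stool. The seat is 315×284 mm, 35 mm thick, top at z = 382 mm. It stands on four square legs, each 38×38 mm in cross-section, from z = 0 to the seat underside, each flush with a corner of the seat.

B is a spool: two coaxial disc flanges of radius 107 mm and thickness 16 mm, joined by a core cylinder of radius 78 mm and height 143 mm. The lower flange rests on z = 0 and the three cylinders share a vertical axis.

The spool is on top of the stool.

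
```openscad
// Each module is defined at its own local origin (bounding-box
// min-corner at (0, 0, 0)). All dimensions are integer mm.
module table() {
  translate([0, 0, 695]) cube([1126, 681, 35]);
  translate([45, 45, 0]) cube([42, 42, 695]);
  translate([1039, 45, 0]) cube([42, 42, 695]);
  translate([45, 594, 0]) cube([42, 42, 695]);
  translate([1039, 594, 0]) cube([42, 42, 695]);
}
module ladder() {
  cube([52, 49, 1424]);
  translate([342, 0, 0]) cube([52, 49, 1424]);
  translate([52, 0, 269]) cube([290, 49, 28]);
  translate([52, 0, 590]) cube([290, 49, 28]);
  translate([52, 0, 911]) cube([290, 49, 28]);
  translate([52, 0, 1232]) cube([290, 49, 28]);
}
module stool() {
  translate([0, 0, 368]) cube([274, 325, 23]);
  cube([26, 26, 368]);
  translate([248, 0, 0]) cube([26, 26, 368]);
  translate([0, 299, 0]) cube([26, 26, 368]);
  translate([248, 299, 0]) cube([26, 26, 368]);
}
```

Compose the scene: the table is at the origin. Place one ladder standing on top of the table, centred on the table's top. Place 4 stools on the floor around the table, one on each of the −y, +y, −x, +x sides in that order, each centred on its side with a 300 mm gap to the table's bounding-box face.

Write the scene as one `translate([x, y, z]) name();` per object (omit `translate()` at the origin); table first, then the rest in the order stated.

table();
translate([366, 316, 730]) ladder();
translate([426, -625, 0]) stool();
translate([426, 981, 0]) stool();
translate([-574, 178, 0]) stool();
translate([1426, 178, 0]) stool();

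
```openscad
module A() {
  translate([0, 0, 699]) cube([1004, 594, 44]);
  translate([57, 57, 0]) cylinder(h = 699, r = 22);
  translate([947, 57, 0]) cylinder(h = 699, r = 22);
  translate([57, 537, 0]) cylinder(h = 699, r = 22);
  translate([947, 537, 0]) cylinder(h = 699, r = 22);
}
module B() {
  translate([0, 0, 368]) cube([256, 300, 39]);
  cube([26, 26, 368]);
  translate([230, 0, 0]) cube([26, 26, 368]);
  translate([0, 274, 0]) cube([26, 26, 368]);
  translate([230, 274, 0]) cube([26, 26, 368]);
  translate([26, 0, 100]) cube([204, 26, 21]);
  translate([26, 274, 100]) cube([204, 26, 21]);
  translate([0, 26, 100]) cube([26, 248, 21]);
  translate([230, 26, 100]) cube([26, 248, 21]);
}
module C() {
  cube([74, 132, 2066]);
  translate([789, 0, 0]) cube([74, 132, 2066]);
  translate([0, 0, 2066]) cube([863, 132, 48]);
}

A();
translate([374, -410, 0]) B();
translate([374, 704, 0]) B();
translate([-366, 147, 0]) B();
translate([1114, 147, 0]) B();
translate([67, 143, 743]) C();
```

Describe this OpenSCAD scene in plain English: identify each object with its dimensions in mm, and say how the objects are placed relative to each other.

A is a table: top 1004 mm (x) × 594 mm (y), 44 mm thick, upper face at z = 743 mm, on four round legs of 44 mm diameter, each leg's bounding box inset 35 mm from the nearest pair of top edges, running from z = 0 to the bottom of the top.

B is a simple wooden stool: a rectangular seat 256 mm (x) by 300 mm (y), 39 mm thick, top face at z = 407 mm, on four square legs, each 26×26 mm in cross-section. The legs rest on z = 0, each flush with a corner of the seat. Four stretchers, 26 mm wide and 21 mm tall, connect adjacent legs with their undersides at z = 100 mm, each running between the inner faces of the legs it joins and aligned with the legs' outer faces on the other axis.

C is a door frame. The clear opening is 715 mm wide and 2066 mm high. Two 74 mm wide jambs, 132 mm deep, stand either side of the opening from the floor to the top of the opening. A 48 mm thick head sits across the top of both jambs, spanning the full outside width of the frame.

Four stools sit around the table at the −y, +y, −x, +x sides. The door frame is on top of the table.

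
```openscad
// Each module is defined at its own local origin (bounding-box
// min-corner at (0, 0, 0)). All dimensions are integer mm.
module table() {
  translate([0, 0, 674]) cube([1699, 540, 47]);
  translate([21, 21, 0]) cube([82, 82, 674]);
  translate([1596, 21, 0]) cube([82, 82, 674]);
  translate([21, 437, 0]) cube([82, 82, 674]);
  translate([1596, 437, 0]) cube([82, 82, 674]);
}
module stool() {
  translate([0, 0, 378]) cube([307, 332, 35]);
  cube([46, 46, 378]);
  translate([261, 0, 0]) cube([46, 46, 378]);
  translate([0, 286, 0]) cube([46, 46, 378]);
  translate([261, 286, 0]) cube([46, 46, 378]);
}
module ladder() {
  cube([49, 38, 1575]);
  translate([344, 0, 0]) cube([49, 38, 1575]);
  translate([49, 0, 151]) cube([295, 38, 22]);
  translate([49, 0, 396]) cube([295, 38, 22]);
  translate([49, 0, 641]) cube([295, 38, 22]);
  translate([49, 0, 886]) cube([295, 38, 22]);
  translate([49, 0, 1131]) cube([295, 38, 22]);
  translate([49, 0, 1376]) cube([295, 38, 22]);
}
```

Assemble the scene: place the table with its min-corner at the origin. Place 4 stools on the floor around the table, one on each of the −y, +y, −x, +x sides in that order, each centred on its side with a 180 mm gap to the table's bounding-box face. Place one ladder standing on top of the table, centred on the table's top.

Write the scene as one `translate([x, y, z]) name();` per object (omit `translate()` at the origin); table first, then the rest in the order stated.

table();
translate([696, -512, 0]) stool();
translate([696, 720, 0]) stool();
translate([-487, 104, 0]) stool();
translate([1879, 104, 0]) stool();
translate([653, 251, 721]) ladder();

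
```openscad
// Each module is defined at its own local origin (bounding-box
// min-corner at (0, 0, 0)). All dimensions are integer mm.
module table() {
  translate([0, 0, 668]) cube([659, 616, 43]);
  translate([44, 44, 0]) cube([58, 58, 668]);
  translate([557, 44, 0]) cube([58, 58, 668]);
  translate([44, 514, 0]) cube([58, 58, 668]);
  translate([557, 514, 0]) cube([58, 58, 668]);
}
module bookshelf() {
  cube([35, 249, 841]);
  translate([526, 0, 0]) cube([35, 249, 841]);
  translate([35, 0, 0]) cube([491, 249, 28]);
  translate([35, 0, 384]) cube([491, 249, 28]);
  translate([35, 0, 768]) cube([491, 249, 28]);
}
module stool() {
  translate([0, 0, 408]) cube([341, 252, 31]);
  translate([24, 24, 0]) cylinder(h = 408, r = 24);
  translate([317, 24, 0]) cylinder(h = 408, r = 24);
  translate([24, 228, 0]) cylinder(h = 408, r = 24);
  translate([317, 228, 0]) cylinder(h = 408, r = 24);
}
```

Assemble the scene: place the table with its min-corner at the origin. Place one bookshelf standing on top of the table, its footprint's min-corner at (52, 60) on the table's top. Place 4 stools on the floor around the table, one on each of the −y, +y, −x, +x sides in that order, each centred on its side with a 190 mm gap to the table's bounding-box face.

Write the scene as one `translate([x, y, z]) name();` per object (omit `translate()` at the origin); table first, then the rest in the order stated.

table();
translate([52, 60, 711]) bookshelf();
translate([159, -442, 0]) stool();
translate([159, 806, 0]) stool();
translate([-531, 182, 0]) stool();
translate([849, 182, 0]) stool();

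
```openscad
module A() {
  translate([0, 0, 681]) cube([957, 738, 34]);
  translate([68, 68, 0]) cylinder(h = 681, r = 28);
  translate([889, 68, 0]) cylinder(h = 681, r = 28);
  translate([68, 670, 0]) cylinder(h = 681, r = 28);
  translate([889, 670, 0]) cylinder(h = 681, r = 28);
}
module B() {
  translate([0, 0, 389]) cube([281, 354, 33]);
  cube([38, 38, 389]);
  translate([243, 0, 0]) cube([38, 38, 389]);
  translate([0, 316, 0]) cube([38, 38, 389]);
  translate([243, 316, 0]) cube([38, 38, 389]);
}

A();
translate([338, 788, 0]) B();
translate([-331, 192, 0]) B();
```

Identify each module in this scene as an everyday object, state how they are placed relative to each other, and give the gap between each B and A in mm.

Each stool's nearest face is 50 mm from the table's bounding box.

A is a table. B is a stool. Two stools sit around the table at the +y, −x sides. The gap between each stool and the table is 50 mm.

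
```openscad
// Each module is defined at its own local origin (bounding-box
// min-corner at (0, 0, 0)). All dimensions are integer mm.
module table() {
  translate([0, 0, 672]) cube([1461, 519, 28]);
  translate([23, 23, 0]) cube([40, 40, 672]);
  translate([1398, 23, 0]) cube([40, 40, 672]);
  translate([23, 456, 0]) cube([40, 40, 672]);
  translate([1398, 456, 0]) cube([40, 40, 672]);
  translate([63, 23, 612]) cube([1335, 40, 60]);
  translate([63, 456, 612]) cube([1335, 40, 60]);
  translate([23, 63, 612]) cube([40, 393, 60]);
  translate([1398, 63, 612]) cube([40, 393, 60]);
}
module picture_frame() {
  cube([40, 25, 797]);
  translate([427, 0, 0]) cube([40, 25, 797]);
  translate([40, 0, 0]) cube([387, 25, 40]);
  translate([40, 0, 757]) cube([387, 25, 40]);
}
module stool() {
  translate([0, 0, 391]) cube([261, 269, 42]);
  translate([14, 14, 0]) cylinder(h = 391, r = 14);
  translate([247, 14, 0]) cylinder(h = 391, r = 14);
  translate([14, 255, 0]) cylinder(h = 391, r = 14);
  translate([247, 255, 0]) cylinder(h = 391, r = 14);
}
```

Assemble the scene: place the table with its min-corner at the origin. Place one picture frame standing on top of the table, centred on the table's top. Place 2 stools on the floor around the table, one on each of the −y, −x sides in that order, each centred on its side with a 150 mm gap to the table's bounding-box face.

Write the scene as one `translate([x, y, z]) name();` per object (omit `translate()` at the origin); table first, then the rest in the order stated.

table();
translate([497, 247, 700]) picture_frame();
translate([600, -419, 0]) stool();
translate([-411, 125, 0]) stool();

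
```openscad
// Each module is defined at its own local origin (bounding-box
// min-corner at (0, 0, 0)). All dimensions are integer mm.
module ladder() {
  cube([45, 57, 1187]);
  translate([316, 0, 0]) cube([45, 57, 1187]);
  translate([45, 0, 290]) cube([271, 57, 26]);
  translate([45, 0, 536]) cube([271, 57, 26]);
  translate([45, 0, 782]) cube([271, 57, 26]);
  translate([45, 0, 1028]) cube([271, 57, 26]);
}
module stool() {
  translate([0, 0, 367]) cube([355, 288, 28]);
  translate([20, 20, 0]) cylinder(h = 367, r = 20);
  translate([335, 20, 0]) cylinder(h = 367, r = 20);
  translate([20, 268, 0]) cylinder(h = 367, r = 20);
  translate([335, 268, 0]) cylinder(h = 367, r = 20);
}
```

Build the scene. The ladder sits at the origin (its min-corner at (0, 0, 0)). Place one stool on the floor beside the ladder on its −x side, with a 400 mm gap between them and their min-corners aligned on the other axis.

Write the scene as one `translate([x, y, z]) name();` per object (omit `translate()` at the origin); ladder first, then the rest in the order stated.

ladder();
translate([-755, 0, 0]) stool();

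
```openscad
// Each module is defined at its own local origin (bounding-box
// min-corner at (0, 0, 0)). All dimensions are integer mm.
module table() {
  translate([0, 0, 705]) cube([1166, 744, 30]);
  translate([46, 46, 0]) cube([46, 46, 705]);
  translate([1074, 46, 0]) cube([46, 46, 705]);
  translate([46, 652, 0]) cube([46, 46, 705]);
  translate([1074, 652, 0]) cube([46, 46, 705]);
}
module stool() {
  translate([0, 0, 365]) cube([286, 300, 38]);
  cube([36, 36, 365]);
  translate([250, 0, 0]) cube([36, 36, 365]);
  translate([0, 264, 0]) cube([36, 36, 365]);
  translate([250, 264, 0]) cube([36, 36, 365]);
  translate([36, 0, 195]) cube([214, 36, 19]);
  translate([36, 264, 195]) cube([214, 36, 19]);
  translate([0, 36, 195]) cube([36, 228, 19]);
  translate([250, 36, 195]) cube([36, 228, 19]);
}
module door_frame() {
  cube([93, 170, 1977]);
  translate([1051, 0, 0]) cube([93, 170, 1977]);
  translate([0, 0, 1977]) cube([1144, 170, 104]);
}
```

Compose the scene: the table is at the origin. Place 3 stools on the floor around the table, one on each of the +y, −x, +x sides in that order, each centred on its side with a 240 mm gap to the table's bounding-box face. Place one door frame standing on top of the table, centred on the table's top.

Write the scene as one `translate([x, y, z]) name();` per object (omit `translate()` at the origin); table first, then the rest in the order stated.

table();
translate([440, 984, 0]) stool();
translate([-526, 222, 0]) stool();
translate([1406, 222, 0]) stool();
translate([11, 287, 735]) door_frame();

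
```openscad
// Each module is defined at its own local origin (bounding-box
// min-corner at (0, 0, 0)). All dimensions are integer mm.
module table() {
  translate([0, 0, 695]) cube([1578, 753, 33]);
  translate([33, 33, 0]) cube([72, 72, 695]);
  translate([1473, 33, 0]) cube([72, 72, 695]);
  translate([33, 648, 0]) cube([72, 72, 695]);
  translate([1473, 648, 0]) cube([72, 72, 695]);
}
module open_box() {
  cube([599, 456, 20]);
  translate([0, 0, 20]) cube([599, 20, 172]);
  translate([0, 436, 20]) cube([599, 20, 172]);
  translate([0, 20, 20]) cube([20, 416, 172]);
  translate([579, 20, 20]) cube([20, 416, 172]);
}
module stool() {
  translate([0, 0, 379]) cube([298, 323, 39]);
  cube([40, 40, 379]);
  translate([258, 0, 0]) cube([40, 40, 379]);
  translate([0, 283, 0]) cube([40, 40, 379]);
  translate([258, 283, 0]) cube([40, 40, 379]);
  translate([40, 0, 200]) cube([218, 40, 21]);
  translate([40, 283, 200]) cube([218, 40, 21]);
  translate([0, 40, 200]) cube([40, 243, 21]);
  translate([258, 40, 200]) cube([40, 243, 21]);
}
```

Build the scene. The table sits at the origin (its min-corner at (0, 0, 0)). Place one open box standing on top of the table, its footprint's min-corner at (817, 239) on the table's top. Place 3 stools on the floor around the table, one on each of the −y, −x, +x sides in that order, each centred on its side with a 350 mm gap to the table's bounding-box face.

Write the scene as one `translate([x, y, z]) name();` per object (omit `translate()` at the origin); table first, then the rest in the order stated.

table();
translate([817, 239, 728]) open_box();
translate([640, -673, 0]) stool();
translate([-648, 215, 0]) stool();
translate([1928, 215, 0]) stool();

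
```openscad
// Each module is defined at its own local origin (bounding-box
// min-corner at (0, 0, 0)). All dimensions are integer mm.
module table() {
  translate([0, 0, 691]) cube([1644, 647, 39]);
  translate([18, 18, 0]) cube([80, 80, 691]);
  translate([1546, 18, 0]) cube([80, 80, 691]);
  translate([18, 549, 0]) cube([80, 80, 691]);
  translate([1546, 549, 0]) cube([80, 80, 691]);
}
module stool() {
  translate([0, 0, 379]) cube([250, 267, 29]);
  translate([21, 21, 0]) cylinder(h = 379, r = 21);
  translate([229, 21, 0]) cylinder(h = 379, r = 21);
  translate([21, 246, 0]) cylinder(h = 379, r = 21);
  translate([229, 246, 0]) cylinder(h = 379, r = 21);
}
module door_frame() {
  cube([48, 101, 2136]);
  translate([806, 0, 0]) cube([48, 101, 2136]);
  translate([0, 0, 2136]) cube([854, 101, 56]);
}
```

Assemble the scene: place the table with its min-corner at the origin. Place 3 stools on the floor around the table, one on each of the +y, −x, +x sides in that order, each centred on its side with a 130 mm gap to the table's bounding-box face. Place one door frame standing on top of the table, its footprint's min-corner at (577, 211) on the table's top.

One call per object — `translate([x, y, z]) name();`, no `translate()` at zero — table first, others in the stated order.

table();
translate([697, 777, 0]) stool();
translate([-380, 190, 0]) stool();
translate([1774, 190, 0]) stool();
translate([577, 211, 730]) door_frame();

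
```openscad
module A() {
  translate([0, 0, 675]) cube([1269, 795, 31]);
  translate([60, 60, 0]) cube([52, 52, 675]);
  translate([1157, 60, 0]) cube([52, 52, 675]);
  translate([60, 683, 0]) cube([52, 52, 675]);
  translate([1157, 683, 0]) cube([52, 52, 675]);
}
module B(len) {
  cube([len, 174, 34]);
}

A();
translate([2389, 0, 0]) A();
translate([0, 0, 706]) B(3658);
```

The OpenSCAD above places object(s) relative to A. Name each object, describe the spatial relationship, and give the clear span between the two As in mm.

A is a table. B is a beam. A beam spans the tops of two tables. The clear span between the two tables is 1120 mm.

Second table starts at x = 2389; first ends at x = 1269; clear span = 2389 − 1269 = 1120 mm.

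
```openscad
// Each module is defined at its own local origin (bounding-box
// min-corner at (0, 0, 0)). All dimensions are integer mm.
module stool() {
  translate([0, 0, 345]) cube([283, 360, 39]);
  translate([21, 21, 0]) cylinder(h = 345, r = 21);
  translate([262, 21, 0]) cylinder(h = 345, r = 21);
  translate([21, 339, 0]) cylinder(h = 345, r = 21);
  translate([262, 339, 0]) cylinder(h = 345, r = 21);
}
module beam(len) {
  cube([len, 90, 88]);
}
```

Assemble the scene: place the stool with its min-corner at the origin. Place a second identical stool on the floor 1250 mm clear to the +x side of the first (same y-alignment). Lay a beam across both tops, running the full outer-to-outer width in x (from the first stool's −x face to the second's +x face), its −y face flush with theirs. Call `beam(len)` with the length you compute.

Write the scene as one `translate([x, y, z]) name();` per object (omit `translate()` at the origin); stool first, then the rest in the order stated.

stool();
translate([1533, 0, 0]) stool();
translate([0, 0, 384]) beam(1816);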